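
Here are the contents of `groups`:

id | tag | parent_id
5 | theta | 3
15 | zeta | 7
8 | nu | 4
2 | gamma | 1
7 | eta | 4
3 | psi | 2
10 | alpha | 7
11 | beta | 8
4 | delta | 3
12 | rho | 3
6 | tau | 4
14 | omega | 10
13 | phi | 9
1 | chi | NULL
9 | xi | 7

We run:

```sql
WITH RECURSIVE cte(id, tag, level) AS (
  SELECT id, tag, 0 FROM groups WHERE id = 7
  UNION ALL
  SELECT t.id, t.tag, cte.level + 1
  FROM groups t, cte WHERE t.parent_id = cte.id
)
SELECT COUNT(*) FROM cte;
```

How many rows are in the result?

6

Base: id=7 (eta) at level 0.
Iteration 1: rows with parent_id in {7} -> xi (id 9, level 1), alpha (id 10, level 1), zeta (id 15, level 1).
Iteration 2: rows with parent_id in {9,10,15} -> phi (id 13, level 2), omega (id 14, level 2).
Iteration 3: no rows with parent_id in {13,14}; recursion stops.
Total rows emitted: 6.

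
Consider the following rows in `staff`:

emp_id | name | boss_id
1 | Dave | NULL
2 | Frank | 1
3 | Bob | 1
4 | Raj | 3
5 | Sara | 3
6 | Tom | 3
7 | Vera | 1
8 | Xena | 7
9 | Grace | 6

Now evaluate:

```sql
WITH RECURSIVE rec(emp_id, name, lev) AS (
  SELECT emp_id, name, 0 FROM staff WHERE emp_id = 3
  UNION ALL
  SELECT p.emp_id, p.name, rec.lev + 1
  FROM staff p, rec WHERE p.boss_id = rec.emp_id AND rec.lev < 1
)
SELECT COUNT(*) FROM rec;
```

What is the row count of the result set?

Base: emp_id=3 (Bob) at lev 0.
Iteration 1: rows with boss_id in {3} -> Raj (id 4, lev 1), Sara (id 5, lev 1), Tom (id 6, lev 1).
Iteration 2: lev < 1 fails for all current rows; recursion stops.
Total rows emitted: 4.

4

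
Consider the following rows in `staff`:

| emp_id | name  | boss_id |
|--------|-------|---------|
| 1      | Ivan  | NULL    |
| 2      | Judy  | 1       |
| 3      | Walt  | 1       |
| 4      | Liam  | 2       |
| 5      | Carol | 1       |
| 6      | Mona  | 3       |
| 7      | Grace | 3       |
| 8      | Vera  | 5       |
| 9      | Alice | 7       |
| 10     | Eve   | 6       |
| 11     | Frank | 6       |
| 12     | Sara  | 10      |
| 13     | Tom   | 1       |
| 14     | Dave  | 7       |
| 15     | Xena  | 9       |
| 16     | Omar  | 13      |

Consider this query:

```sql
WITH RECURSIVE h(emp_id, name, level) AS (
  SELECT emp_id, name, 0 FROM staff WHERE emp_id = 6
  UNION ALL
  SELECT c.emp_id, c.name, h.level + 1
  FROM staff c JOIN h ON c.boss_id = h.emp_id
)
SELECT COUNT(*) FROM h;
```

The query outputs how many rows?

Base: emp_id=6 (Mona) at level 0.
Iteration 1: rows with boss_id in {6} -> Eve (id 10, level 1), Frank (id 11, level 1).
Iteration 2: rows with boss_id in {10,11} -> Sara (id 12, level 2).
Iteration 3: no rows with boss_id in {12}; recursion stops.
Total rows emitted: 4.

4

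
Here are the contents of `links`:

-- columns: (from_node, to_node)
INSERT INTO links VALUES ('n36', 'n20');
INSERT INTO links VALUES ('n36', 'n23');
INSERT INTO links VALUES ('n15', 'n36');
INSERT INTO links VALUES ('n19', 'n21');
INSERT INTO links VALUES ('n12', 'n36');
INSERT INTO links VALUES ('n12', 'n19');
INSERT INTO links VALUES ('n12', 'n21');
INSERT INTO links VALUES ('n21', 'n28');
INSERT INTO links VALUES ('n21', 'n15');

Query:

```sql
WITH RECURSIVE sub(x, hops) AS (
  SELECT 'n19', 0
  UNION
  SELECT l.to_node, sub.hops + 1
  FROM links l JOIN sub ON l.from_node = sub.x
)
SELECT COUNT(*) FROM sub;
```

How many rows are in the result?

Base: (n19, hops=0).
Iteration 1: edges from {n19} -> (n21, hops=1).
Iteration 2: edges from {n21} -> (n15, hops=2), (n28, hops=2).
Iteration 3: edges from {n15,n28} -> (n36, hops=3).
Iteration 4: edges from {n36} -> (n20, hops=4), (n23, hops=4).
Iteration 5: no outgoing edges from {n20,n23}; recursion stops.
Total rows emitted: 7.

7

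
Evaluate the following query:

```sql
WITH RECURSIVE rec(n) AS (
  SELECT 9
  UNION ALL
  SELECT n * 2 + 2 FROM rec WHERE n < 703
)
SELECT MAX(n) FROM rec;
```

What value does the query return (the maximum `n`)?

Base: n=9.
Iteration 1: 9 < 703 holds -> n = 9 * 2 + 2 = 20.
Iteration 2: 20 < 703 holds -> n = 20 * 2 + 2 = 42.
Iteration 3: 42 < 703 holds -> n = 42 * 2 + 2 = 86.
Iteration 4: 86 < 703 holds -> n = 86 * 2 + 2 = 174.
Iteration 5: 174 < 703 holds -> n = 174 * 2 + 2 = 350.
Iteration 6: 350 < 703 holds -> n = 350 * 2 + 2 = 702.
Iteration 7: 702 < 703 holds -> n = 702 * 2 + 2 = 1406.
Iteration 8: 1406 < 703 fails; recursion stops.
n values: 9, 20, 42, 86, 174, 350, 702, 1406; the maximum is 1406.

1406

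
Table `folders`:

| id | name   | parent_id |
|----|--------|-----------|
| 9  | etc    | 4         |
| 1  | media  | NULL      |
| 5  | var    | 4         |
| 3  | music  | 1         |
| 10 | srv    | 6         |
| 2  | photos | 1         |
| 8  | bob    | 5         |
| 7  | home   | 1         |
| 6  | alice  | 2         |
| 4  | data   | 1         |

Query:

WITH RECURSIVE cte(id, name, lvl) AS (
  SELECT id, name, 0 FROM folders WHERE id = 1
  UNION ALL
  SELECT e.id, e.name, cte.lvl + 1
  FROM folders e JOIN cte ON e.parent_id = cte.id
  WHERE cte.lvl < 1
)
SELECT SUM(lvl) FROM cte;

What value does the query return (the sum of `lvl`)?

Base: id=1 (media) at lvl 0.
Iteration 1: rows with parent_id in {1} -> photos (id 2, lvl 1), music (id 3, lvl 1), data (id 4, lvl 1), home (id 7, lvl 1).
Iteration 2: lvl < 1 fails for all current rows; recursion stops.
SUM(lvl) = 0 + 1 + 1 + 1 + 1 = 4.

4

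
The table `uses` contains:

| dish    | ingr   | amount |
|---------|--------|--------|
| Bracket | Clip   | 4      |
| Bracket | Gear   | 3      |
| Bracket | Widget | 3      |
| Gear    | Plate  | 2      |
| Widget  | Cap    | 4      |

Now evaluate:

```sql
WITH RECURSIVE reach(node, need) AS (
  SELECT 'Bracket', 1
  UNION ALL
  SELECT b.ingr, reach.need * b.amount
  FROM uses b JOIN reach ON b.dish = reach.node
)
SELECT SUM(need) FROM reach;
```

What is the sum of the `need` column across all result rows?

29

Base: (Bracket, need=1).
Iteration 1: components of {Bracket} -> Clip = 1*4 = 4, Gear = 1*3 = 3, Widget = 1*3 = 3.
Iteration 2: components of {Clip,Gear,Widget} -> Cap = 3*4 = 12, Plate = 3*2 = 6.
Iteration 3: no further components; recursion stops.
SUM(need) = 1 + 4 + 3 + 3 + 6 + 12 = 29.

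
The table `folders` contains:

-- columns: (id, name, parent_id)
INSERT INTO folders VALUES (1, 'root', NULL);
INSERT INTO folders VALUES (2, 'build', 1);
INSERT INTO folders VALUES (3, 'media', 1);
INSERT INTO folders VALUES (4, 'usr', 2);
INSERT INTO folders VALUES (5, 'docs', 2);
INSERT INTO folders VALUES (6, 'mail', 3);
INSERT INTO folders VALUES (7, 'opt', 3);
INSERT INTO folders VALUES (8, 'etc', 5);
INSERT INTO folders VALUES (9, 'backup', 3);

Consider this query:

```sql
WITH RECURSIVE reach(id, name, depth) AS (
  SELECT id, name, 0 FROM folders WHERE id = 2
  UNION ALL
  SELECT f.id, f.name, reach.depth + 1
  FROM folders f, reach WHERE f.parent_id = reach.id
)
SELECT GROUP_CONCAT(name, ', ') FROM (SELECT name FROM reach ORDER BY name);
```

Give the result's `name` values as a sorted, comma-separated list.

build, docs, etc, usr

Base: id=2 (build) at depth 0.
Iteration 1: rows with parent_id in {2} -> usr (id 4, depth 1), docs (id 5, depth 1).
Iteration 2: rows with parent_id in {4,5} -> etc (id 8, depth 2).
Iteration 3: no rows with parent_id in {8}; recursion stops.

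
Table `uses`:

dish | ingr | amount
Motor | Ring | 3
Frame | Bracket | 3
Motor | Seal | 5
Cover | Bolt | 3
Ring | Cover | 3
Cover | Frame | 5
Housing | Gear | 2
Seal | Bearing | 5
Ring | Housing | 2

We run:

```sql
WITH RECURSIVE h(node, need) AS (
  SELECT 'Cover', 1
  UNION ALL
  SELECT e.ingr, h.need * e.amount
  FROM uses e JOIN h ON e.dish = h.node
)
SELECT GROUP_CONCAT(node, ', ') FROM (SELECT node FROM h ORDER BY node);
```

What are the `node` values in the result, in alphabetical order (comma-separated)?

Bolt, Bracket, Cover, Frame

Base: (Cover, need=1).
Iteration 1: components of {Cover} -> Bolt = 1*3 = 3, Frame = 1*5 = 5.
Iteration 2: components of {Bolt,Frame} -> Bracket = 5*3 = 15.
Iteration 3: no further components; recursion stops.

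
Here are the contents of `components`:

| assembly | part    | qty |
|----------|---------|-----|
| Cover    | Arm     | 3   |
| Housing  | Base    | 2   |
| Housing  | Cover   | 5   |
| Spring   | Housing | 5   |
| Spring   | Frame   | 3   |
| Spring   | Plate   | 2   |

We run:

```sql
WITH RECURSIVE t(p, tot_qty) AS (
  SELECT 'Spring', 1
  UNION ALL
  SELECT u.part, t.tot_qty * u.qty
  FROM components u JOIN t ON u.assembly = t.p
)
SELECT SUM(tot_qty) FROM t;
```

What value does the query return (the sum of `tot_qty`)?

121

Base: (Spring, tot_qty=1).
Iteration 1: components of {Spring} -> Frame = 1*3 = 3, Housing = 1*5 = 5, Plate = 1*2 = 2.
Iteration 2: components of {Frame,Housing,Plate} -> Base = 5*2 = 10, Cover = 5*5 = 25.
Iteration 3: components of {Base,Cover} -> Arm = 25*3 = 75.
Iteration 4: no further components; recursion stops.
SUM(tot_qty) = 1 + 3 + 5 + 2 + 25 + 10 + 75 = 121.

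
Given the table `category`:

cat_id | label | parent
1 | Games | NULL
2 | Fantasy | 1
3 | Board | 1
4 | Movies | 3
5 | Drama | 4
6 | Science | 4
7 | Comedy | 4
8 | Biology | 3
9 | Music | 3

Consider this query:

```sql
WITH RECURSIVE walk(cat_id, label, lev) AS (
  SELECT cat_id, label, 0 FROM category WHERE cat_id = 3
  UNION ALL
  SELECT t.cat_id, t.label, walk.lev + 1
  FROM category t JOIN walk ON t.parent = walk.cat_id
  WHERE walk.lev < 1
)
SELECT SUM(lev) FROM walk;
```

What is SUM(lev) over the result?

3

Base: cat_id=3 (Board) at lev 0.
Iteration 1: rows with parent in {3} -> Movies (id 4, lev 1), Biology (id 8, lev 1), Music (id 9, lev 1).
Iteration 2: lev < 1 fails for all current rows; recursion stops.
SUM(lev) = 0 + 1 + 1 + 1 = 3.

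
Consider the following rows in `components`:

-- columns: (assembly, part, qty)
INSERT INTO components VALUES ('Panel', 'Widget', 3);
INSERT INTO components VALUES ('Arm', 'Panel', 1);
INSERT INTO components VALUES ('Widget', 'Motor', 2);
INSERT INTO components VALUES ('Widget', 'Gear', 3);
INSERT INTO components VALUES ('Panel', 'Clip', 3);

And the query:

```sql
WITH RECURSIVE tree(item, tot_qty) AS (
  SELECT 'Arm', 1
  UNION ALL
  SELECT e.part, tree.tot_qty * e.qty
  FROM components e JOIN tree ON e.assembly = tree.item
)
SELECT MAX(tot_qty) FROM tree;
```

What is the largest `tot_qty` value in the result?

Base: (Arm, tot_qty=1).
Iteration 1: components of {Arm} -> Panel = 1*1 = 1.
Iteration 2: components of {Panel} -> Clip = 1*3 = 3, Widget = 1*3 = 3.
Iteration 3: components of {Clip,Widget} -> Gear = 3*3 = 9, Motor = 3*2 = 6.
Iteration 4: no further components; recursion stops.
tot_qty values: 1, 1, 3, 3, 9, 6; the maximum is 9.

9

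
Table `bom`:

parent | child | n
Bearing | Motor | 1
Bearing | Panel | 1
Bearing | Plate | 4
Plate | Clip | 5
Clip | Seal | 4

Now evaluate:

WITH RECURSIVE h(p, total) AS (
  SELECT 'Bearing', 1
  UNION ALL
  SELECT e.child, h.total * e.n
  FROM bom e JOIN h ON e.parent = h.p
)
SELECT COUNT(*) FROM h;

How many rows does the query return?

Base: (Bearing, total=1).
Iteration 1: components of {Bearing} -> Motor = 1*1 = 1, Panel = 1*1 = 1, Plate = 1*4 = 4.
Iteration 2: components of {Motor,Panel,Plate} -> Clip = 4*5 = 20.
Iteration 3: components of {Clip} -> Seal = 20*4 = 80.
Iteration 4: no further components; recursion stops.
Total rows emitted: 6.

6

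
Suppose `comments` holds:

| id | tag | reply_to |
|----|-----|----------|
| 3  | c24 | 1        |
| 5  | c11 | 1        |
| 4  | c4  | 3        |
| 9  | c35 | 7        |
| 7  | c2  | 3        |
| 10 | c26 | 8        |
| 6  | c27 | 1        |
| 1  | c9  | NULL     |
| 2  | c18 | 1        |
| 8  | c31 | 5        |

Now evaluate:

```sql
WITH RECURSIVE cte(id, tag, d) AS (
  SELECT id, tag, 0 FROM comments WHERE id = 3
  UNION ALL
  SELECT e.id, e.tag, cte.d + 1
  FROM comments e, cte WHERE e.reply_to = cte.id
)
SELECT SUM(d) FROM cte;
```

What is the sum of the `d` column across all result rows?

Base: id=3 (c24) at d 0.
Iteration 1: rows with reply_to in {3} -> c4 (id 4, d 1), c2 (id 7, d 1).
Iteration 2: rows with reply_to in {4,7} -> c35 (id 9, d 2).
Iteration 3: no rows with reply_to in {9}; recursion stops.
SUM(d) = 0 + 1 + 1 + 2 = 4.

4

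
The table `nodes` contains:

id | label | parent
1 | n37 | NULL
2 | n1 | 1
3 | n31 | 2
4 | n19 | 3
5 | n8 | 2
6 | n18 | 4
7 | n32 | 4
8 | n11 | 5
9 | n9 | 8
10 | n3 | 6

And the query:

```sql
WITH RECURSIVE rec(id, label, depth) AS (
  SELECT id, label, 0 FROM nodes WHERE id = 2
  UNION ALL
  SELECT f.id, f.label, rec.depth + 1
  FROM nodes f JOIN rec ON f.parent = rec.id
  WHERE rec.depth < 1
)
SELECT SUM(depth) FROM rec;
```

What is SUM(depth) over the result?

Base: id=2 (n1) at depth 0.
Iteration 1: rows with parent in {2} -> n31 (id 3, depth 1), n8 (id 5, depth 1).
Iteration 2: depth < 1 fails for all current rows; recursion stops.
SUM(depth) = 0 + 1 + 1 = 2.

2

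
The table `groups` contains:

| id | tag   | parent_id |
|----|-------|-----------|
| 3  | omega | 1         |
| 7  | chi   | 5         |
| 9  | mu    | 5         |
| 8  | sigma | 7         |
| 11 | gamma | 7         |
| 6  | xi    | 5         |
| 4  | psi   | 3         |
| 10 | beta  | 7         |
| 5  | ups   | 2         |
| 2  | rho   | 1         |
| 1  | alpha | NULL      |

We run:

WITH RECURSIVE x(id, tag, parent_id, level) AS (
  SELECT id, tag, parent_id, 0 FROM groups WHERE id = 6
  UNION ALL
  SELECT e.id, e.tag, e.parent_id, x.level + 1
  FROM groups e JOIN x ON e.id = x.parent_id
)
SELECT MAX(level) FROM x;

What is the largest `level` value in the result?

3

Base: id=6 (xi), parent_id=5, level 0.
Iteration 1: join on id=5 -> ups (id 5, parent_id=2, level 1).
Iteration 2: join on id=2 -> rho (id 2, parent_id=1, level 2).
Iteration 3: join on id=1 -> alpha (id 1, parent_id=NULL, level 3).
Iteration 4: parent_id is NULL; no match; recursion stops.
level values: 0, 1, 2, 3; the maximum is 3.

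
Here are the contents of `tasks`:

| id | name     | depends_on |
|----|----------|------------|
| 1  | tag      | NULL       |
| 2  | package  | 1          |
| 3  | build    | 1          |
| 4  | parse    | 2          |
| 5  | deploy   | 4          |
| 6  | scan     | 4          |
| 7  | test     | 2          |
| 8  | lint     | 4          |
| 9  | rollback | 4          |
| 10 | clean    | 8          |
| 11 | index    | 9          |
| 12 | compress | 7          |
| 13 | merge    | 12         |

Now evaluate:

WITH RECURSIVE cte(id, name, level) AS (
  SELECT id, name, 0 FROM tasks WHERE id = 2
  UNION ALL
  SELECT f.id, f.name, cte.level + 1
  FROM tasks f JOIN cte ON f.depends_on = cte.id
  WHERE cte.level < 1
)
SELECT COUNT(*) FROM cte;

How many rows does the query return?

Base: id=2 (package) at level 0.
Iteration 1: rows with depends_on in {2} -> parse (id 4, level 1), test (id 7, level 1).
Iteration 2: level < 1 fails for all current rows; recursion stops.
Total rows emitted: 3.

3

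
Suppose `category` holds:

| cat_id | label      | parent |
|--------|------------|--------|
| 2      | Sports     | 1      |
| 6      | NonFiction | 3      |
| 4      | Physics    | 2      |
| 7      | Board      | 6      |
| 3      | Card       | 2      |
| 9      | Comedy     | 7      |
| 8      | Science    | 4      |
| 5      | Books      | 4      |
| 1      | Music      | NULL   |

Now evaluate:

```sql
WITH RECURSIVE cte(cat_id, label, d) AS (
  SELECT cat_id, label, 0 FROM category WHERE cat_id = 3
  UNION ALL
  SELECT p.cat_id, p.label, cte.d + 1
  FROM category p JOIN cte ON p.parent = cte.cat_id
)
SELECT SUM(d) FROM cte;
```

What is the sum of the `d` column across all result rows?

Base: cat_id=3 (Card) at d 0.
Iteration 1: rows with parent in {3} -> NonFiction (id 6, d 1).
Iteration 2: rows with parent in {6} -> Board (id 7, d 2).
Iteration 3: rows with parent in {7} -> Comedy (id 9, d 3).
Iteration 4: no rows with parent in {9}; recursion stops.
SUM(d) = 0 + 1 + 2 + 3 = 6.

6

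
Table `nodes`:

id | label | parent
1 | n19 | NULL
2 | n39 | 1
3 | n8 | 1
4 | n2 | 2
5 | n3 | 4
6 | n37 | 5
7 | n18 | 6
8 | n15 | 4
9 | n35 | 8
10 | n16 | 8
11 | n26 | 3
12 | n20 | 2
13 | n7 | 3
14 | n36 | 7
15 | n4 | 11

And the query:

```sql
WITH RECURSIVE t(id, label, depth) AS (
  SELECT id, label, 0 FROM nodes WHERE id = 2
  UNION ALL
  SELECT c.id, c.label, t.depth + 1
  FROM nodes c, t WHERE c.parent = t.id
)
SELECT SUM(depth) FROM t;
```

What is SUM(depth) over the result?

Base: id=2 (n39) at depth 0.
Iteration 1: rows with parent in {2} -> n2 (id 4, depth 1), n20 (id 12, depth 1).
Iteration 2: rows with parent in {4,12} -> n3 (id 5, depth 2), n15 (id 8, depth 2).
Iteration 3: rows with parent in {5,8} -> n37 (id 6, depth 3), n35 (id 9, depth 3), n16 (id 10, depth 3).
Iteration 4: rows with parent in {6,9,10} -> n18 (id 7, depth 4).
Iteration 5: rows with parent in {7} -> n36 (id 14, depth 5).
Iteration 6: no rows with parent in {14}; recursion stops.
SUM(depth) = 0 + 1 + 1 + 2 + 2 + 3 + 3 + 3 + 4 + 5 = 24.

24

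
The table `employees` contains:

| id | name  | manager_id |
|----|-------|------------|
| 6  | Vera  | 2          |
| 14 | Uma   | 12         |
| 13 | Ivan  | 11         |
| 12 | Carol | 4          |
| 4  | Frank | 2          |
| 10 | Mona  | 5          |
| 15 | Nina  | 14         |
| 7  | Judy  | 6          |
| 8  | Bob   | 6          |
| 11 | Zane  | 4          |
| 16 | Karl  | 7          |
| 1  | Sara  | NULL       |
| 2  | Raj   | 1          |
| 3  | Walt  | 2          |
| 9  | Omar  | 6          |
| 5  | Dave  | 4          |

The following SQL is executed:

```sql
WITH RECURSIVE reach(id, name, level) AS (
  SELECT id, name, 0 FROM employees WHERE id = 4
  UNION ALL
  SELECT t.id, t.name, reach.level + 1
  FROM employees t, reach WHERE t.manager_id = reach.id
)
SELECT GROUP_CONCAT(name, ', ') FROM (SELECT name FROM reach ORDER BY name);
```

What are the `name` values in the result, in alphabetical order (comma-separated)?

Base: id=4 (Frank) at level 0.
Iteration 1: rows with manager_id in {4} -> Dave (id 5, level 1), Zane (id 11, level 1), Carol (id 12, level 1).
Iteration 2: rows with manager_id in {5,11,12} -> Mona (id 10, level 2), Ivan (id 13, level 2), Uma (id 14, level 2).
Iteration 3: rows with manager_id in {10,13,14} -> Nina (id 15, level 3).
Iteration 4: no rows with manager_id in {15}; recursion stops.

Carol, Dave, Frank, Ivan, Mona, Nina, Uma, Zane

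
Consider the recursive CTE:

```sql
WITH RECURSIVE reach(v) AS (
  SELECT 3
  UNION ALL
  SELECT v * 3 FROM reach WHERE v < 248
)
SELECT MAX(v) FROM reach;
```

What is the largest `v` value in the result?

Base: v=3.
Iteration 1: 3 < 248 holds -> v = 3 * 3 = 9.
Iteration 2: 9 < 248 holds -> v = 9 * 3 = 27.
Iteration 3: 27 < 248 holds -> v = 27 * 3 = 81.
Iteration 4: 81 < 248 holds -> v = 81 * 3 = 243.
Iteration 5: 243 < 248 holds -> v = 243 * 3 = 729.
Iteration 6: 729 < 248 fails; recursion stops.
v values: 3, 9, 27, 81, 243, 729; the maximum is 729.

729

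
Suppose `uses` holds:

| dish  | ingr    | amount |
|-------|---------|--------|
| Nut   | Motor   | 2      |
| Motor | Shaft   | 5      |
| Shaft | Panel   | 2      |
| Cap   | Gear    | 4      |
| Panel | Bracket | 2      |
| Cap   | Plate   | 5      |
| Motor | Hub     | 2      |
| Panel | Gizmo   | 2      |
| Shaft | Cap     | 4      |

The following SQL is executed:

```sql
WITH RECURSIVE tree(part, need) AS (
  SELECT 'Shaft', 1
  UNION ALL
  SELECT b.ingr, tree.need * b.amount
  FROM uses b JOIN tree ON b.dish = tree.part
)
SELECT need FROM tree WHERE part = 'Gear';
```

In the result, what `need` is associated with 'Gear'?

16

Base: (Shaft, need=1).
Iteration 1: components of {Shaft} -> Cap = 1*4 = 4, Panel = 1*2 = 2.
Iteration 2: components of {Cap,Panel} -> Bracket = 2*2 = 4, Gear = 4*4 = 16, Gizmo = 2*2 = 4, Plate = 4*5 = 20.
Iteration 3: no further components; recursion stops.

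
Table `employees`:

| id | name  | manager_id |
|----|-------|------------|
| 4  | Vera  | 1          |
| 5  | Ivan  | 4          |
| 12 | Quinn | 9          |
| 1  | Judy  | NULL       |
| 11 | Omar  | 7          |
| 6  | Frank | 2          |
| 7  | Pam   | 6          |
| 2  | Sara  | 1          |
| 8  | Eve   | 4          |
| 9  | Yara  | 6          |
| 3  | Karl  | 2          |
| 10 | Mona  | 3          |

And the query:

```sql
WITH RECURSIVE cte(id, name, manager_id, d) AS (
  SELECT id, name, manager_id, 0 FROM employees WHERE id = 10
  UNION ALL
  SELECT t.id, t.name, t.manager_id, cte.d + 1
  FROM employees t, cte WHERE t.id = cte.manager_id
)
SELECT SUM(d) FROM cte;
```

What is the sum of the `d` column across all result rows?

Base: id=10 (Mona), manager_id=3, d 0.
Iteration 1: join on id=3 -> Karl (id 3, manager_id=2, d 1).
Iteration 2: join on id=2 -> Sara (id 2, manager_id=1, d 2).
Iteration 3: join on id=1 -> Judy (id 1, manager_id=NULL, d 3).
Iteration 4: manager_id is NULL; no match; recursion stops.
SUM(d) = 0 + 1 + 2 + 3 = 6.

6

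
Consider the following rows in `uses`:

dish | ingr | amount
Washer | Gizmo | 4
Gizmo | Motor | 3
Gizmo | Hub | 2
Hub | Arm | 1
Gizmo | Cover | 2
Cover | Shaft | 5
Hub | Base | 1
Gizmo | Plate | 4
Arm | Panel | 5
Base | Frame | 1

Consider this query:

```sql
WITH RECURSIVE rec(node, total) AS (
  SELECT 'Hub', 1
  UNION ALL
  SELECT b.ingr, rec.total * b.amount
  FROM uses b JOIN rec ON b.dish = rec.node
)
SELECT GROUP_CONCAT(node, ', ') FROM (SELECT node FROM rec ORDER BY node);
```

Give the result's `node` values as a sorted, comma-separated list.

Arm, Base, Frame, Hub, Panel

Base: (Hub, total=1).
Iteration 1: components of {Hub} -> Arm = 1*1 = 1, Base = 1*1 = 1.
Iteration 2: components of {Arm,Base} -> Frame = 1*1 = 1, Panel = 1*5 = 5.
Iteration 3: no further components; recursion stops.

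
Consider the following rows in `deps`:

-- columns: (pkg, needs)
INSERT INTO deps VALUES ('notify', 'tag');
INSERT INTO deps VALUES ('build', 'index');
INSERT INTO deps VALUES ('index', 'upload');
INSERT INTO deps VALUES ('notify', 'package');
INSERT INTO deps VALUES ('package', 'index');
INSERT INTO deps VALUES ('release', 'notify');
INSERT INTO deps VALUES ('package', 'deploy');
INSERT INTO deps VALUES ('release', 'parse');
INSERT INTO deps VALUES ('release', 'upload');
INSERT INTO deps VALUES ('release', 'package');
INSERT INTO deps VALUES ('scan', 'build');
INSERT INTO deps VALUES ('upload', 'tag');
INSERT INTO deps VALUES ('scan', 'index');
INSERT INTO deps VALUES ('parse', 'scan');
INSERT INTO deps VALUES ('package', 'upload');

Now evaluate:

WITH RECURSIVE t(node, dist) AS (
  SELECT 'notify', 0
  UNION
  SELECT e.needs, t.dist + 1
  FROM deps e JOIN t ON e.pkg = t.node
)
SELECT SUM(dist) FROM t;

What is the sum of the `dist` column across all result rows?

18

Base: (notify, dist=0).
Iteration 1: edges from {notify} -> (package, dist=1), (tag, dist=1).
Iteration 2: edges from {package,tag} -> (deploy, dist=2), (index, dist=2), (upload, dist=2).
Iteration 3: edges from {deploy,index,upload} -> (tag, dist=3), (upload, dist=3).
Iteration 4: edges from {tag,upload} -> (tag, dist=4).
Iteration 5: no outgoing edges from {tag}; recursion stops.
SUM(dist) = 0 + 1 + 1 + 2 + 2 + 2 + 3 + 3 + 4 = 18.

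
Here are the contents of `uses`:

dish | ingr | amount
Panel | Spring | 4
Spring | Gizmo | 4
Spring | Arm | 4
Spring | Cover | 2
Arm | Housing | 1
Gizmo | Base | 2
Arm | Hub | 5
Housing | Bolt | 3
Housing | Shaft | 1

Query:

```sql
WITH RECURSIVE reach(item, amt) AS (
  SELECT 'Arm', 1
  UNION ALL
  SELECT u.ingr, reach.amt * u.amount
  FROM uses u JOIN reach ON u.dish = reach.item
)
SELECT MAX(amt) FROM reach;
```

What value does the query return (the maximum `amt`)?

5

Base: (Arm, amt=1).
Iteration 1: components of {Arm} -> Housing = 1*1 = 1, Hub = 1*5 = 5.
Iteration 2: components of {Housing,Hub} -> Bolt = 1*3 = 3, Shaft = 1*1 = 1.
Iteration 3: no further components; recursion stops.
amt values: 1, 1, 5, 3, 1; the maximum is 5.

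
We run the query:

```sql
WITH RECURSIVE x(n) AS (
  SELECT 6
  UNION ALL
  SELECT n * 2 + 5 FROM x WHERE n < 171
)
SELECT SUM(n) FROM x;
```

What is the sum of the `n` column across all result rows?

Base: n=6.
Iteration 1: 6 < 171 holds -> n = 6 * 2 + 5 = 17.
Iteration 2: 17 < 171 holds -> n = 17 * 2 + 5 = 39.
Iteration 3: 39 < 171 holds -> n = 39 * 2 + 5 = 83.
Iteration 4: 83 < 171 holds -> n = 83 * 2 + 5 = 171.
Iteration 5: 171 < 171 fails; recursion stops.
SUM(n) = 6 + 17 + 39 + 83 + 171 = 316.

316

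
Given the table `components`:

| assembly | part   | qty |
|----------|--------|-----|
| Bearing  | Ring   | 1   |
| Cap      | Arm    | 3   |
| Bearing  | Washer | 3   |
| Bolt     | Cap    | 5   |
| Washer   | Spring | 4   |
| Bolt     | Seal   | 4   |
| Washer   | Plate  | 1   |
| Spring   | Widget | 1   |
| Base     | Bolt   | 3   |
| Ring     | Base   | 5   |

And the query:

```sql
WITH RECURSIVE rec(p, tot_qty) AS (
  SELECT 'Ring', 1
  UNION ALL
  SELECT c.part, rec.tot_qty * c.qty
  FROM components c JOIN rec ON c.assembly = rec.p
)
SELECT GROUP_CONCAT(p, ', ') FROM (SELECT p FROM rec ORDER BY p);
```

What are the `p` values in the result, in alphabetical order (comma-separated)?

Arm, Base, Bolt, Cap, Ring, Seal

Base: (Ring, tot_qty=1).
Iteration 1: components of {Ring} -> Base = 1*5 = 5.
Iteration 2: components of {Base} -> Bolt = 5*3 = 15.
Iteration 3: components of {Bolt} -> Cap = 15*5 = 75, Seal = 15*4 = 60.
Iteration 4: components of {Cap,Seal} -> Arm = 75*3 = 225.
Iteration 5: no further components; recursion stops.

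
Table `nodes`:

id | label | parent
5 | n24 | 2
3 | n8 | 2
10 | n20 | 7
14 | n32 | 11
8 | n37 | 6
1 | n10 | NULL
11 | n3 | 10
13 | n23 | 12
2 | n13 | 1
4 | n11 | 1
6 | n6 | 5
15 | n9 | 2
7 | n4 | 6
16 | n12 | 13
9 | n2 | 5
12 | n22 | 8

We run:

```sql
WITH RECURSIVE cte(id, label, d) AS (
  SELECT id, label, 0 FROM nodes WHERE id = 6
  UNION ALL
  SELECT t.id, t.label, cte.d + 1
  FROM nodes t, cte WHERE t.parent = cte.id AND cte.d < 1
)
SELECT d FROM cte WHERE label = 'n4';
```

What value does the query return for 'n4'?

1

Base: id=6 (n6) at d 0.
Iteration 1: rows with parent in {6} -> n4 (id 7, d 1), n37 (id 8, d 1).
Iteration 2: d < 1 fails for all current rows; recursion stops.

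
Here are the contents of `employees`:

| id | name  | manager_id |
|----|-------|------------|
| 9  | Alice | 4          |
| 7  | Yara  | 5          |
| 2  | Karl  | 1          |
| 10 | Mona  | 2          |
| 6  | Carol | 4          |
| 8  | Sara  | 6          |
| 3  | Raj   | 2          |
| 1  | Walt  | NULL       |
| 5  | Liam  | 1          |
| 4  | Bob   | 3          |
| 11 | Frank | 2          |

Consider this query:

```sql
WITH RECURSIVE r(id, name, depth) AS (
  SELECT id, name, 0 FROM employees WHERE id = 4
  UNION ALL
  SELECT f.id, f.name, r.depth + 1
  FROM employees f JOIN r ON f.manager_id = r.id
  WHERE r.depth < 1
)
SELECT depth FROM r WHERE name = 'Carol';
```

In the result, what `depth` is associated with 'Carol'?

Base: id=4 (Bob) at depth 0.
Iteration 1: rows with manager_id in {4} -> Carol (id 6, depth 1), Alice (id 9, depth 1).
Iteration 2: depth < 1 fails for all current rows; recursion stops.

1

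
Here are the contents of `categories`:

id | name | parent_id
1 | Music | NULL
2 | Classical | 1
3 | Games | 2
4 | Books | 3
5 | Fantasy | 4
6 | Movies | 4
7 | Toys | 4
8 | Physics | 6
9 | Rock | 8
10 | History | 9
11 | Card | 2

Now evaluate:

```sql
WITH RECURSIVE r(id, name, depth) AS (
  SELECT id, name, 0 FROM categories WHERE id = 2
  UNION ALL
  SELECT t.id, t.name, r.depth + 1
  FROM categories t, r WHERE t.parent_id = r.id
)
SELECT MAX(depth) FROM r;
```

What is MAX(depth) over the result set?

Base: id=2 (Classical) at depth 0.
Iteration 1: rows with parent_id in {2} -> Games (id 3, depth 1), Card (id 11, depth 1).
Iteration 2: rows with parent_id in {3,11} -> Books (id 4, depth 2).
Iteration 3: rows with parent_id in {4} -> Fantasy (id 5, depth 3), Movies (id 6, depth 3), Toys (id 7, depth 3).
Iteration 4: rows with parent_id in {5,6,7} -> Physics (id 8, depth 4).
Iteration 5: rows with parent_id in {8} -> Rock (id 9, depth 5).
Iteration 6: rows with parent_id in {9} -> History (id 10, depth 6).
Iteration 7: no rows with parent_id in {10}; recursion stops.
depth values: 0, 1, 1, 2, 3, 3, 3, 4, 5, 6; the maximum is 6.

6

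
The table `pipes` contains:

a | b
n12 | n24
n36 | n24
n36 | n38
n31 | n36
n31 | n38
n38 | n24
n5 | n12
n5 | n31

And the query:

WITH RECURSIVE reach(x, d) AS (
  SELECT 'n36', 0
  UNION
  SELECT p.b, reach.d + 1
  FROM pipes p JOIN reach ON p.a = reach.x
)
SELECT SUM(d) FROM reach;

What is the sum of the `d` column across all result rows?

4

Base: (n36, d=0).
Iteration 1: edges from {n36} -> (n24, d=1), (n38, d=1).
Iteration 2: edges from {n24,n38} -> (n24, d=2).
Iteration 3: no outgoing edges from {n24}; recursion stops.
SUM(d) = 0 + 1 + 1 + 2 = 4.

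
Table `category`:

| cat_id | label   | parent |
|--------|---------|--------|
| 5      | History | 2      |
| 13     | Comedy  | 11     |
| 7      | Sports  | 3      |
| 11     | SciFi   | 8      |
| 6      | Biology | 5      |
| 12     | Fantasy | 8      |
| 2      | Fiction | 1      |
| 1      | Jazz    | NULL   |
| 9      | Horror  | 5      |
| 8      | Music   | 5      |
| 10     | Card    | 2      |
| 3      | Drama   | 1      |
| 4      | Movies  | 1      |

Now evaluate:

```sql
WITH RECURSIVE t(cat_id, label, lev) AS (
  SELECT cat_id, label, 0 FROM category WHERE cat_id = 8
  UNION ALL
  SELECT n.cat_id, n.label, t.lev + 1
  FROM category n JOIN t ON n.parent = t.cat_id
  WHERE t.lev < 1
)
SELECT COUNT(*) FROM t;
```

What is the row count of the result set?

Base: cat_id=8 (Music) at lev 0.
Iteration 1: rows with parent in {8} -> SciFi (id 11, lev 1), Fantasy (id 12, lev 1).
Iteration 2: lev < 1 fails for all current rows; recursion stops.
Total rows emitted: 3.

3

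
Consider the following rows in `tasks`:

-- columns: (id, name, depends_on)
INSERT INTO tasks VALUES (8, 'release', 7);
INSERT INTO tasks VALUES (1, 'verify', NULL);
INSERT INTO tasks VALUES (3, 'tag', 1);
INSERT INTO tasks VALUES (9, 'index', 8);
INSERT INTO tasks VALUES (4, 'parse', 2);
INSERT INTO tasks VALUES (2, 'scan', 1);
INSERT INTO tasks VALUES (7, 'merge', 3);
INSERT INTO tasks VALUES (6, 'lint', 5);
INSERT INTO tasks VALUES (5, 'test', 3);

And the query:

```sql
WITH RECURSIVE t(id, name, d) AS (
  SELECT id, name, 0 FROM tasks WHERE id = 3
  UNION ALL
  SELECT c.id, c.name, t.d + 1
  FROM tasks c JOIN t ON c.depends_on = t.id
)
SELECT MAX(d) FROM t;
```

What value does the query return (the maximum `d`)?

Base: id=3 (tag) at d 0.
Iteration 1: rows with depends_on in {3} -> test (id 5, d 1), merge (id 7, d 1).
Iteration 2: rows with depends_on in {5,7} -> lint (id 6, d 2), release (id 8, d 2).
Iteration 3: rows with depends_on in {6,8} -> index (id 9, d 3).
Iteration 4: no rows with depends_on in {9}; recursion stops.
d values: 0, 1, 1, 2, 2, 3; the maximum is 3.

3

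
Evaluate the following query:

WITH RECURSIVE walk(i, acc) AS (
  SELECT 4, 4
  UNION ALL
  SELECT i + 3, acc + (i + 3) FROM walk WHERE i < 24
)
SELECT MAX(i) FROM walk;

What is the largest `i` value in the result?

Base: i=4, acc=4.
Iteration 1: 4 < 24 holds -> i = 4 + 3 = 7, acc = 4 + 7 = 11.
Iteration 2: 7 < 24 holds -> i = 7 + 3 = 10, acc = 11 + 10 = 21.
Iteration 3: 10 < 24 holds -> i = 10 + 3 = 13, acc = 21 + 13 = 34.
Iteration 4: 13 < 24 holds -> i = 13 + 3 = 16, acc = 34 + 16 = 50.
Iteration 5: 16 < 24 holds -> i = 16 + 3 = 19, acc = 50 + 19 = 69.
Iteration 6: 19 < 24 holds -> i = 19 + 3 = 22, acc = 69 + 22 = 91.
Iteration 7: 22 < 24 holds -> i = 22 + 3 = 25, acc = 91 + 25 = 116.
Iteration 8: 25 < 24 fails; recursion stops.
i values: 4, 7, 10, 13, 16, 19, 22, 25; the maximum is 25.

25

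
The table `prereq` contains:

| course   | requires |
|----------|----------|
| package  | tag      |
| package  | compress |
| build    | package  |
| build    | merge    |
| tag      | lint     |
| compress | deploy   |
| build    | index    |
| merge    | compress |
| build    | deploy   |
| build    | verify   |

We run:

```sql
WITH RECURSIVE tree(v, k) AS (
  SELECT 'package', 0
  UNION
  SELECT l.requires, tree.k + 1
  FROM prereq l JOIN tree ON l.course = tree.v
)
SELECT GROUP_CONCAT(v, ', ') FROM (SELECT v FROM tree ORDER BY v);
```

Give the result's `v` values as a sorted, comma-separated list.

compress, deploy, lint, package, tag

Base: (package, k=0).
Iteration 1: edges from {package} -> (compress, k=1), (tag, k=1).
Iteration 2: edges from {compress,tag} -> (deploy, k=2), (lint, k=2).
Iteration 3: no outgoing edges from {deploy,lint}; recursion stops.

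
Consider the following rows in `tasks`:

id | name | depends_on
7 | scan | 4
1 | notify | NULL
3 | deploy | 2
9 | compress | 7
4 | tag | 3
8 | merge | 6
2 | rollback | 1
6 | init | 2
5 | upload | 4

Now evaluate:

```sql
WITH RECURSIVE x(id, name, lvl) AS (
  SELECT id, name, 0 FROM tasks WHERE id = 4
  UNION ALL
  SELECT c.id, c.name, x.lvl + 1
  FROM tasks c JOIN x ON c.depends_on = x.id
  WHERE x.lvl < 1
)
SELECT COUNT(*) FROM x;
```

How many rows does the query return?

3

Base: id=4 (tag) at lvl 0.
Iteration 1: rows with depends_on in {4} -> upload (id 5, lvl 1), scan (id 7, lvl 1).
Iteration 2: lvl < 1 fails for all current rows; recursion stops.
Total rows emitted: 3.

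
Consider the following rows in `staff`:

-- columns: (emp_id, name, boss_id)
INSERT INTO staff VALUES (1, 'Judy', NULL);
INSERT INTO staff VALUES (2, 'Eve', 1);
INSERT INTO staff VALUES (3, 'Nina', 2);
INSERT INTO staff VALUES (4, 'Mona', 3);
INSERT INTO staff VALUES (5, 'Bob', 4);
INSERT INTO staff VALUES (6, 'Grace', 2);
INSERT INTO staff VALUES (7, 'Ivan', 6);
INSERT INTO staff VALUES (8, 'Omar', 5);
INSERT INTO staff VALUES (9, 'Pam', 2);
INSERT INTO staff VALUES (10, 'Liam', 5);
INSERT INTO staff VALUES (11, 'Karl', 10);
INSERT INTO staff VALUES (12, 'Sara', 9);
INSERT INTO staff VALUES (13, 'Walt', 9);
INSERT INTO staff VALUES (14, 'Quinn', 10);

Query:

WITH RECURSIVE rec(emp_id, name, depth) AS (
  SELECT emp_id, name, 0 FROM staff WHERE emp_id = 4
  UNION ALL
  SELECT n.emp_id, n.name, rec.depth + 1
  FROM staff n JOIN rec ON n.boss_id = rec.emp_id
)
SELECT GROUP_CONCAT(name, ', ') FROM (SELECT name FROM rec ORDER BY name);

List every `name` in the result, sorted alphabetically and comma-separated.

Bob, Karl, Liam, Mona, Omar, Quinn

Base: emp_id=4 (Mona) at depth 0.
Iteration 1: rows with boss_id in {4} -> Bob (id 5, depth 1).
Iteration 2: rows with boss_id in {5} -> Omar (id 8, depth 2), Liam (id 10, depth 2).
Iteration 3: rows with boss_id in {8,10} -> Karl (id 11, depth 3), Quinn (id 14, depth 3).
Iteration 4: no rows with boss_id in {11,14}; recursion stops.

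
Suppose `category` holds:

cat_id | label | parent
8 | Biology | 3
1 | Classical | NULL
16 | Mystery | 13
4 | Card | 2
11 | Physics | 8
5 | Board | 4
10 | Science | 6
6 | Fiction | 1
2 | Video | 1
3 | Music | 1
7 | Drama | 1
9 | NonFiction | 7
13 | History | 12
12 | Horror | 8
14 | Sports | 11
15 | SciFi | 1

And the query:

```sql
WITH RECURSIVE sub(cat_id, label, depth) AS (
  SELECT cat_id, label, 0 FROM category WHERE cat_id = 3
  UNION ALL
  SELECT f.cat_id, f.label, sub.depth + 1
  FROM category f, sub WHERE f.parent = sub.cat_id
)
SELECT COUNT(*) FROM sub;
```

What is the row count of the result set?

7

Base: cat_id=3 (Music) at depth 0.
Iteration 1: rows with parent in {3} -> Biology (id 8, depth 1).
Iteration 2: rows with parent in {8} -> Physics (id 11, depth 2), Horror (id 12, depth 2).
Iteration 3: rows with parent in {11,12} -> History (id 13, depth 3), Sports (id 14, depth 3).
Iteration 4: rows with parent in {13,14} -> Mystery (id 16, depth 4).
Iteration 5: no rows with parent in {16}; recursion stops.
Total rows emitted: 7.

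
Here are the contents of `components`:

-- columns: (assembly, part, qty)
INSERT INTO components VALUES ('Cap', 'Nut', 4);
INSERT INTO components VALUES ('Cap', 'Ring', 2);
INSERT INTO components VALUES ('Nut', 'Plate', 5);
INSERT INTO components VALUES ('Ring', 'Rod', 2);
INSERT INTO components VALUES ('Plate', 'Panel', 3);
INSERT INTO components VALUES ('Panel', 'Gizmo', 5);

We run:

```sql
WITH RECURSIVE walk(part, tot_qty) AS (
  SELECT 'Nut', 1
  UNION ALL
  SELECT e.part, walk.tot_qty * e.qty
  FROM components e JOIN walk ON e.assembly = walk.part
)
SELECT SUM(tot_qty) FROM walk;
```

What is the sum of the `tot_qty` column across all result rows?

96

Base: (Nut, tot_qty=1).
Iteration 1: components of {Nut} -> Plate = 1*5 = 5.
Iteration 2: components of {Plate} -> Panel = 5*3 = 15.
Iteration 3: components of {Panel} -> Gizmo = 15*5 = 75.
Iteration 4: no further components; recursion stops.
SUM(tot_qty) = 1 + 5 + 15 + 75 = 96.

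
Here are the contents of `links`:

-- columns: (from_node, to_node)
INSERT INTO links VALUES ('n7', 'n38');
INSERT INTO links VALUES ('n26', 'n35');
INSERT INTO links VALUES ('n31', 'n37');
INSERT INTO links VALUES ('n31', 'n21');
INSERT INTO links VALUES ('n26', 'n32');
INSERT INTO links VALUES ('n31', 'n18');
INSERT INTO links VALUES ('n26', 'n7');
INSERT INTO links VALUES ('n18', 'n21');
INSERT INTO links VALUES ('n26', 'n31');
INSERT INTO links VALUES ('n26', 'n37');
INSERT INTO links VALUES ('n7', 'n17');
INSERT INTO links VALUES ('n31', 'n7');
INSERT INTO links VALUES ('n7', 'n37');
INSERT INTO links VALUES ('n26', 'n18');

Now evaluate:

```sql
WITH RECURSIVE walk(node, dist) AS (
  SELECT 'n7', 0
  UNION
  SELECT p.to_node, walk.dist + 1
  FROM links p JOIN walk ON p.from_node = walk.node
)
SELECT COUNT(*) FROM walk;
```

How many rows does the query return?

4

Base: (n7, dist=0).
Iteration 1: edges from {n7} -> (n17, dist=1), (n37, dist=1), (n38, dist=1).
Iteration 2: no outgoing edges from {n17,n37,n38}; recursion stops.
Total rows emitted: 4.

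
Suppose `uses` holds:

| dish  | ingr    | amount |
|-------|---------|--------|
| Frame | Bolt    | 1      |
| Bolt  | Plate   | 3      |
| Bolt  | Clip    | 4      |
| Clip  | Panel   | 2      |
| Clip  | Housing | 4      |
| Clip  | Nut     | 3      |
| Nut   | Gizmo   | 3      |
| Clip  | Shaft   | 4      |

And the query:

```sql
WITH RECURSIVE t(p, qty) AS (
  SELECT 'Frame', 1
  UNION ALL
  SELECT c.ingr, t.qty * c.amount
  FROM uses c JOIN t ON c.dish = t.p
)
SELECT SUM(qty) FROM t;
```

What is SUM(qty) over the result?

Base: (Frame, qty=1).
Iteration 1: components of {Frame} -> Bolt = 1*1 = 1.
Iteration 2: components of {Bolt} -> Clip = 1*4 = 4, Plate = 1*3 = 3.
Iteration 3: components of {Clip,Plate} -> Housing = 4*4 = 16, Nut = 4*3 = 12, Panel = 4*2 = 8, Shaft = 4*4 = 16.
Iteration 4: components of {Housing,Nut,Panel,Shaft} -> Gizmo = 12*3 = 36.
Iteration 5: no further components; recursion stops.
SUM(qty) = 1 + 1 + 3 + 4 + 8 + 16 + 12 + 16 + 36 = 97.

97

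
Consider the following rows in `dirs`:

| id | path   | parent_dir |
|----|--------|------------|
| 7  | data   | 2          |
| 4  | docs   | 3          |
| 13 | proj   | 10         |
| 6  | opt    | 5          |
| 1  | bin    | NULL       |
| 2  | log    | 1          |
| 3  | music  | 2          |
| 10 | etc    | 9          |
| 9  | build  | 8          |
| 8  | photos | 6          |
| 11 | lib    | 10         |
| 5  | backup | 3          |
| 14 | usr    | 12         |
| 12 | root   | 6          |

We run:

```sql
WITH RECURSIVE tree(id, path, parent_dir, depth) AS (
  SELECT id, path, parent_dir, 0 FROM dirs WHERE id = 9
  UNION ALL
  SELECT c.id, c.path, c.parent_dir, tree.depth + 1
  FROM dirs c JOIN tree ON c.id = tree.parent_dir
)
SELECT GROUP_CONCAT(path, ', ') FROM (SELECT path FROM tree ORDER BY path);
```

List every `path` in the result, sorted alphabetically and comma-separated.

backup, bin, build, log, music, opt, photos

Base: id=9 (build), parent_dir=8, depth 0.
Iteration 1: join on id=8 -> photos (id 8, parent_dir=6, depth 1).
Iteration 2: join on id=6 -> opt (id 6, parent_dir=5, depth 2).
Iteration 3: join on id=5 -> backup (id 5, parent_dir=3, depth 3).
Iteration 4: join on id=3 -> music (id 3, parent_dir=2, depth 4).
Iteration 5: join on id=2 -> log (id 2, parent_dir=1, depth 5).
Iteration 6: join on id=1 -> bin (id 1, parent_dir=NULL, depth 6).
Iteration 7: parent_dir is NULL; no match; recursion stops.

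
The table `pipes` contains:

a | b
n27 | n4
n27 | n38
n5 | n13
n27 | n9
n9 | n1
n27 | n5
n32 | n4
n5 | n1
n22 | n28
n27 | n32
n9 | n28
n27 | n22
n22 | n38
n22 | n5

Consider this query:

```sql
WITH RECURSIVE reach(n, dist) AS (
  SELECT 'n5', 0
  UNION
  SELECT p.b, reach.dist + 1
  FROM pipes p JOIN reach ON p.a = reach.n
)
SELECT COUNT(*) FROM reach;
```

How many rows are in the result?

Base: (n5, dist=0).
Iteration 1: edges from {n5} -> (n1, dist=1), (n13, dist=1).
Iteration 2: no outgoing edges from {n1,n13}; recursion stops.
Total rows emitted: 3.

3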